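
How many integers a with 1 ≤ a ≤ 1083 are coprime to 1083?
684

The number of a ∈ {1, ..., 1083} with gcd(a, 1083) = 1 is by definition Euler's totient φ(1083). φ is multiplicative, with φ(p^e) = p^e − p^(e−1). Factorise 1083 = 3 · 19^2. Then
  φ(1083) = (3 − 1) · (19^2 − 19^1) = 2 · 342 = 684.
So there are 684 such integers.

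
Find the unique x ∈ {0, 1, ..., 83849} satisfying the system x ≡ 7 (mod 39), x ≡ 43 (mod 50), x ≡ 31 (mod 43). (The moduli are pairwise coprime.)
The moduli 39, 50, 43 are pairwise coprime, so by the CRT there is a unique solution mod 39·50·43 = 83850.
Solve by successive substitution. Start with x ≡ 7 (mod 39).
  Combine with x ≡ 43 (mod 50): write x = 7 + 39·t and require 7 + 39·t ≡ 43 (mod 50), i.e. 39·t ≡ 43 − 7 ≡ 36 (mod 50). Since 39^(−1) ≡ 9 (mod 50), t ≡ 9·36 ≡ 24 (mod 50). So x ≡ 7 + 39·24 = 943 (mod 1950).
  Combine with x ≡ 31 (mod 43): write x = 943 + 1950·t and require 943 + 1950·t ≡ 31 (mod 43), i.e. 1950·t ≡ 31 − 943 ≡ 34 (mod 43). Since 1950^(−1) ≡ 23 (mod 43) (1950 ≡ 15 (mod 43)), t ≡ 23·34 ≡ 8 (mod 43). So x ≡ 943 + 1950·8 = 16543 (mod 83850).
Unique solution in [0, 83850): x = 16543.

Final answer: x ≡ 16543 (mod 83850); the representative in [0, 83850) is 16543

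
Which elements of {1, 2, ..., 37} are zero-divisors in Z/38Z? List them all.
An element a ∈ Z/38Z (with a ≠ 0) is a zero-divisor iff gcd(a, 38) > 1 (because a is a unit precisely when gcd(a, n) = 1, and in Z/nZ every nonzero, non-unit element is a zero-divisor). Scan a = 1, ..., 37 and keep those with gcd(a, 38) > 1:
  gcd(2, 38) = 2, gcd(4, 38) = 2, gcd(6, 38) = 2, gcd(8, 38) = 2, gcd(10, 38) = 2, gcd(12, 38) = 2, gcd(14, 38) = 2, gcd(16, 38) = 2, gcd(18, 38) = 2, gcd(19, 38) = 19, gcd(20, 38) = 2, gcd(22, 38) = 2, gcd(24, 38) = 2, gcd(26, 38) = 2, gcd(28, 38) = 2, gcd(30, 38) = 2, gcd(32, 38) = 2, gcd(34, 38) = 2, gcd(36, 38) = 2.
All other a ∈ {1, ..., 37} have gcd(a, 38) = 1 and are units. So the nonzero zero-divisors are exactly the 19 values of a appearing in this scan.

Final answer: nonzero zero-divisors of Z/38Z = {2, 4, 6, 8, 10, 12, 14, 16, 18, 19, 20, 22, 24, 26, 28, 30, 32, 34, 36}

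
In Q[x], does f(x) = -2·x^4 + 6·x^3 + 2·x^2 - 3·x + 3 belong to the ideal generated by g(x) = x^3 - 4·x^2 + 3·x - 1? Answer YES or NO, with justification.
In Q[x] the ideal (g) consists of all multiples of g, so f ∈ (g) iff g | f, i.e. iff the remainder of f on division by g is 0. Divide f by g (g is monic, so eliminate the leading term of the running remainder at each step):
  leading term -2·x^4: subtract (-2·x)·g(x) = -2·x^4 + 8·x^3 - 6·x^2 + 2·x, leaving -2·x^3 + 8·x^2 - 5·x + 3
  leading term -2·x^3: subtract (-2)·g(x) = -2·x^3 + 8·x^2 - 6·x + 2, leaving x + 1
The remainder r(x) = x + 1 ≠ 0 (and deg r < deg g), so g ∤ f, i.e. f ∉ (g).

Final answer: NO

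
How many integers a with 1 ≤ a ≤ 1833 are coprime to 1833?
1104

The number of a ∈ {1, ..., 1833} with gcd(a, 1833) = 1 is by definition Euler's totient φ(1833). φ is multiplicative, with φ(p^e) = p^e − p^(e−1). Factorise 1833 = 3 · 13 · 47. Then
  φ(1833) = (3 − 1) · (13 − 1) · (47 − 1) = 2 · 12 · 46 = 1104.
So there are 1104 such integers.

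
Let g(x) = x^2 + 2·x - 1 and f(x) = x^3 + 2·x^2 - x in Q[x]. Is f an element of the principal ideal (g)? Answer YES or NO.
In Q[x] the ideal (g) consists of all multiples of g, so f ∈ (g) iff g | f, i.e. iff the remainder of f on division by g is 0. Divide f by g (g is monic, so eliminate the leading term of the running remainder at each step):
  leading term x^3: subtract (x)·g(x) = x^3 + 2·x^2 - x, leaving 0
The remainder is 0, so f(x) = g(x) · h(x) with h(x) = x. Hence g | f, i.e. f ∈ (g).

Final answer: YES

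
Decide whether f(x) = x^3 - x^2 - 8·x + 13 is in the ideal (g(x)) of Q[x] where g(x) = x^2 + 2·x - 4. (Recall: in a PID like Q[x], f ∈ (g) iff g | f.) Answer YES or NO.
NO

In Q[x] the ideal (g) consists of all multiples of g, so f ∈ (g) iff g | f, i.e. iff the remainder of f on division by g is 0. Divide f by g (g is monic, so eliminate the leading term of the running remainder at each step):
  leading term x^3: subtract (x)·g(x) = x^3 + 2·x^2 - 4·x, leaving -3·x^2 - 4·x + 13
  leading term -3·x^2: subtract (-3)·g(x) = -3·x^2 - 6·x + 12, leaving 2·x + 1
The remainder r(x) = 2·x + 1 ≠ 0 (and deg r < deg g), so g ∤ f, i.e. f ∉ (g).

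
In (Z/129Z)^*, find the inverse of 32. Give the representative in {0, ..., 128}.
32^(−1) ≡ 125 (mod 129)

Apply the extended Euclidean algorithm to (129, 32), tracking rows (r, s, t) with s·129 + t·32 = r. Each division r_prev = q·r_cur + r_new produces the new row as (previous row) − q·(current row):
  row A: (129, 1, 0)   [1·129 + 0·32 = 129]
  row B: (32, 0, 1)   [0·129 + 1·32 = 32]
  129 = 4·32 + 1   → row C = row A − 4·row B = (1, 1, −4)   [check: 1·129 − 4·32 = 1]
  32 = 32·1 + 0   → remainder 0, stop. gcd = 1 (last nonzero row C).
The gcd is 1, so 32 is invertible mod 129. The last nonzero row gives 1·129 − 4·32 = 1, so t = −4. So 32^(−1) ≡ −4 ≡ 125 (mod 129). Verify: 32 · 125 = 4000 ≡ 1 (mod 129). ✓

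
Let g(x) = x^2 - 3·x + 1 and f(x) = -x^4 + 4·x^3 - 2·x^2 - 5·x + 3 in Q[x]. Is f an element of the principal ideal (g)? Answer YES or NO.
NO

In Q[x] the ideal (g) consists of all multiples of g, so f ∈ (g) iff g | f, i.e. iff the remainder of f on division by g is 0. Divide f by g (g is monic, so eliminate the leading term of the running remainder at each step):
  leading term -x^4: subtract (-x^2)·g(x) = -x^4 + 3·x^3 - x^2, leaving x^3 - x^2 - 5·x + 3
  leading term x^3: subtract (x)·g(x) = x^3 - 3·x^2 + x, leaving 2·x^2 - 6·x + 3
  leading term 2·x^2: subtract (2)·g(x) = 2·x^2 - 6·x + 2, leaving 1
The remainder r(x) = 1 ≠ 0 (and deg r < deg g), so g ∤ f, i.e. f ∉ (g).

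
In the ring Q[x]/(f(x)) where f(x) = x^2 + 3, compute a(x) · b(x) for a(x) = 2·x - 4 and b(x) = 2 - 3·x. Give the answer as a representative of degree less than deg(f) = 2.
a · b ≡ 16·x + 10 (mod f(x))

First multiply in Q[x] without reducing: a · b = -6·x^2 + 16·x - 8. Now divide by f(x) = x^2 + 3, eliminating the leading term at each step:
  leading term -6·x^2: subtract (-6)·f(x) = -6·x^2 - 18, leaving 16·x + 10
The degree is now < 2, so this is the remainder. Hence a · b ≡ 16·x + 10 in Q[x]/(f).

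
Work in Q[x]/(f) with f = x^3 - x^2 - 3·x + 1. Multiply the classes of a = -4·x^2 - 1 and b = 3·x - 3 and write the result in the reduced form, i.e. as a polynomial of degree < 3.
First multiply in Q[x] without reducing: a · b = -12·x^3 + 12·x^2 - 3·x + 3. Now divide by f(x) = x^3 - x^2 - 3·x + 1, eliminating the leading term at each step:
  leading term -12·x^3: subtract (-12)·f(x) = -12·x^3 + 12·x^2 + 36·x - 12, leaving 15 - 39·x
The degree is now < 3, so this is the remainder. Hence a · b ≡ 15 - 39·x in Q[x]/(f).

Final answer: a · b ≡ 15 - 39·x (mod f(x))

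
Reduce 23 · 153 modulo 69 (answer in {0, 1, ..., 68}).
0

Reduce the factors first: 153 ≡ 15 (mod 69), so 23 · 153 ≡ 23 · 15 (mod 69). 23 · 15 = 345. Dividing by 69: 345 = 5·69 + 0. So (23 · 153) mod 69 = 0.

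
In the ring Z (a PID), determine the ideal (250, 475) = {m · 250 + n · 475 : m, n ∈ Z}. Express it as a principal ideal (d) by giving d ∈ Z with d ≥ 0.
In the PID Z, (a, b) is generated by gcd(a, b). Compute gcd(475, 250) with the extended Euclidean algorithm, tracking rows (r, s, t) with s·475 + t·250 = r:
  row A: (475, 1, 0)   [1·475 + 0·250 = 475]
  row B: (250, 0, 1)   [0·475 + 1·250 = 250]
  475 = 1·250 + 225   → row C = row A − 1·row B = (225, 1, −1)   [check: 1·475 − 1·250 = 225]
  250 = 1·225 + 25   → row D = row B − 1·row C = (25, −1, 2)   [check: −1·475 + 2·250 = 25]
  225 = 9·25 + 0   → remainder 0, stop. gcd = 25 (last nonzero row D).
So gcd(250, 475) = 25, with Bézout identity −1·475 + 2·250 = 25. Containment (⊇): the Bézout identity exhibits 25 as an element of (250, 475), giving (25) ⊆ (250, 475). Containment (⊆): since 25 | 250 and 25 | 475 (250 = 25·10, 475 = 25·19), every Z-linear combination of 250 and 475 is divisible by 25, so (250, 475) ⊆ (25). Therefore (250, 475) = (25), d = 25.

Final answer: (250, 475) = (25); d = 25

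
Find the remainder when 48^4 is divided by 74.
Use repeated squaring. Binary(4) = 100. Walk through the bits of the exponent 4 left-to-right: at each bit after the leading one, square the running value, then multiply by 48 if the bit is 1 (always reducing mod 74):
  bit 1 = 1 (leading): start with 48.
  bit 2 = 0: square 48^2 = 2304 ≡ 10 (mod 74).
  bit 3 = 0: square 10^2 = 100 ≡ 26 (mod 74).
Final value: 48^4 ≡ 26 (mod 74).

Final answer: 26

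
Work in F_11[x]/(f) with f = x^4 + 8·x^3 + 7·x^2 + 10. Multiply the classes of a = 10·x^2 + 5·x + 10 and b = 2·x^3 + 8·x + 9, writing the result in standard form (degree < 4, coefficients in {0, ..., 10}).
a · b ≡ 5·x^3 + 3·x^2 + 2·x + 6 (mod f(x))

Multiply as integer polynomials: a · b = 20·x^5 + 10·x^4 + 100·x^3 + 130·x^2 + 125·x + 90. Reducing coefficients mod 11: a · b ≡ 9·x^5 + 10·x^4 + x^3 + 9·x^2 + 4·x + 2. Now divide by f(x) = x^4 + 8·x^3 + 7·x^2 + 10 in F_11[x], eliminating the leading term at each step:
  leading term 9·x^5: subtract (9·x)·f(x) = 9·x^5 + 6·x^4 + 8·x^3 + 2·x, leaving 4·x^4 + 4·x^3 + 9·x^2 + 2·x + 2 (coefficients mod 11)
  leading term 4·x^4: subtract (4)·f(x) = 4·x^4 + 10·x^3 + 6·x^2 + 7, leaving 5·x^3 + 3·x^2 + 2·x + 6 (coefficients mod 11)
The degree is now < 4, so this is the remainder. Hence a · b ≡ 5·x^3 + 3·x^2 + 2·x + 6 in F_11[x]/(f).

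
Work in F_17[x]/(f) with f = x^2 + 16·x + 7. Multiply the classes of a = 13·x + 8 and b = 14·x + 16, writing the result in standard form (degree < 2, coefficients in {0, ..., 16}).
a · b ≡ 9·x + 10 (mod f(x))

Multiply as integer polynomials: a · b = 182·x^2 + 320·x + 128. Reducing coefficients mod 17: a · b ≡ 12·x^2 + 14·x + 9. Now divide by f(x) = x^2 + 16·x + 7 in F_17[x], eliminating the leading term at each step:
  leading term 12·x^2: subtract (12)·f(x) = 12·x^2 + 5·x + 16, leaving 9·x + 10 (coefficients mod 17)
The degree is now < 2, so this is the remainder. Hence a · b ≡ 9·x + 10 in F_17[x]/(f).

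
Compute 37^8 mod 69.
Use repeated squaring. Binary(8) = 1000. Walk through the bits of the exponent 8 left-to-right: at each bit after the leading one, square the running value, then multiply by 37 if the bit is 1 (always reducing mod 69):
  bit 1 = 1 (leading): start with 37.
  bit 2 = 0: square 37^2 = 1369 ≡ 58 (mod 69).
  bit 3 = 0: square 58^2 = 3364 ≡ 52 (mod 69).
  bit 4 = 0: square 52^2 = 2704 ≡ 13 (mod 69).
Final value: 37^8 ≡ 13 (mod 69).

Final answer: 13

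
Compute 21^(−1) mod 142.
21^(−1) ≡ 115 (mod 142)

Apply the extended Euclidean algorithm to (142, 21), tracking rows (r, s, t) with s·142 + t·21 = r. Each division r_prev = q·r_cur + r_new produces the new row as (previous row) − q·(current row):
  row A: (142, 1, 0)   [1·142 + 0·21 = 142]
  row B: (21, 0, 1)   [0·142 + 1·21 = 21]
  142 = 6·21 + 16   → row C = row A − 6·row B = (16, 1, −6)   [check: 1·142 − 6·21 = 16]
  21 = 1·16 + 5   → row D = row B − 1·row C = (5, −1, 7)   [check: −1·142 + 7·21 = 5]
  16 = 3·5 + 1   → row E = row C − 3·row D = (1, 4, −27)   [check: 4·142 − 27·21 = 1]
  5 = 5·1 + 0   → remainder 0, stop. gcd = 1 (last nonzero row E).
The gcd is 1, so 21 is invertible mod 142. The last nonzero row gives 4·142 − 27·21 = 1, so t = −27. So 21^(−1) ≡ −27 ≡ 115 (mod 142). Verify: 21 · 115 = 2415 ≡ 1 (mod 142). ✓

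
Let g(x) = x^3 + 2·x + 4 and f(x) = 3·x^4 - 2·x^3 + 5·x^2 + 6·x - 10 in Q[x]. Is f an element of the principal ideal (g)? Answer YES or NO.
In Q[x] the ideal (g) consists of all multiples of g, so f ∈ (g) iff g | f, i.e. iff the remainder of f on division by g is 0. Divide f by g (g is monic, so eliminate the leading term of the running remainder at each step):
  leading term 3·x^4: subtract (3·x)·g(x) = 3·x^4 + 6·x^2 + 12·x, leaving -2·x^3 - x^2 - 6·x - 10
  leading term -2·x^3: subtract (-2)·g(x) = -2·x^3 - 4·x - 8, leaving -x^2 - 2·x - 2
The remainder r(x) = -x^2 - 2·x - 2 ≠ 0 (and deg r < deg g), so g ∤ f, i.e. f ∉ (g).

Final answer: NO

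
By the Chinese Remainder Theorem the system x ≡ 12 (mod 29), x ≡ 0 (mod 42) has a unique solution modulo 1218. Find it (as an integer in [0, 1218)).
x ≡ 882 (mod 1218); the representative in [0, 1218) is 882

The moduli 29, 42 are pairwise coprime, so by the CRT there is a unique solution mod 29·42 = 1218.
Solve by successive substitution. Start with x ≡ 12 (mod 29).
  Combine with x ≡ 0 (mod 42): write x = 12 + 29·t and require 12 + 29·t ≡ 0 (mod 42), i.e. 29·t ≡ 0 − 12 ≡ 30 (mod 42). Since 29^(−1) ≡ 29 (mod 42), t ≡ 29·30 ≡ 30 (mod 42). So x ≡ 12 + 29·30 = 882 (mod 1218).
Unique solution in [0, 1218): x = 882.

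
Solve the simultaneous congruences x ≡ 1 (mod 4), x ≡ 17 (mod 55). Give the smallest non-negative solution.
x ≡ 17 (mod 220); the representative in [0, 220) is 17

The moduli 4, 55 are pairwise coprime, so by the CRT there is a unique solution mod 4·55 = 220.
Solve by successive substitution. Start with x ≡ 1 (mod 4).
  Combine with x ≡ 17 (mod 55): write x = 1 + 4·t and require 1 + 4·t ≡ 17 (mod 55), i.e. 4·t ≡ 17 − 1 ≡ 16 (mod 55). Since 4^(−1) ≡ 14 (mod 55), t ≡ 14·16 ≡ 4 (mod 55). So x ≡ 1 + 4·4 = 17 (mod 220).
Unique solution in [0, 220): x = 17.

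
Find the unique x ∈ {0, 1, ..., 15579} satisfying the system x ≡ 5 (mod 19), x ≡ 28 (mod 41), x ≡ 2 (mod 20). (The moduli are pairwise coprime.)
x ≡ 8802 (mod 15580); the representative in [0, 15580) is 8802

The moduli 19, 41, 20 are pairwise coprime, so by the CRT there is a unique solution mod 19·41·20 = 15580.
Solve by successive substitution. Start with x ≡ 5 (mod 19).
  Combine with x ≡ 28 (mod 41): write x = 5 + 19·t and require 5 + 19·t ≡ 28 (mod 41), i.e. 19·t ≡ 28 − 5 ≡ 23 (mod 41). Since 19^(−1) ≡ 13 (mod 41), t ≡ 13·23 ≡ 12 (mod 41). So x ≡ 5 + 19·12 = 233 (mod 779).
  Combine with x ≡ 2 (mod 20): write x = 233 + 779·t and require 233 + 779·t ≡ 2 (mod 20), i.e. 779·t ≡ 2 − 233 ≡ 9 (mod 20). Since 779^(−1) ≡ 19 (mod 20) (779 ≡ 19 (mod 20)), t ≡ 19·9 ≡ 11 (mod 20). So x ≡ 233 + 779·11 = 8802 (mod 15580).
Unique solution in [0, 15580): x = 8802.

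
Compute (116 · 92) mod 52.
Reduce the factors first: 116 ≡ 12, 92 ≡ 40 (mod 52), so 116 · 92 ≡ 12 · 40 (mod 52). 12 · 40 = 480. Dividing by 52: 480 = 9·52 + 12. So (116 · 92) mod 52 = 12.

Final answer: 12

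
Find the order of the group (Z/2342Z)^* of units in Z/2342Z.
|(Z/2342Z)^*| = 1170

(Z/2342Z)^* consists of the classes a with gcd(a, 2342) = 1, so its order is φ(2342). φ is multiplicative, with φ(p^e) = p^e − p^(e−1). Factorise 2342 = 2 · 1171. Then
  φ(2342) = (2 − 1) · (1171 − 1) = 1 · 1170 = 1170.
Thus |(Z/2342Z)^*| = 1170.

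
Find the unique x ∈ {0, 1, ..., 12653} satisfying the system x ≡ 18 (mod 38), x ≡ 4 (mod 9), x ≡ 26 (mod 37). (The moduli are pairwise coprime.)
x ≡ 4540 (mod 12654); the representative in [0, 12654) is 4540

The moduli 38, 9, 37 are pairwise coprime, so by the CRT there is a unique solution mod 38·9·37 = 12654.
Solve by successive substitution. Start with x ≡ 18 (mod 38).
  Combine with x ≡ 4 (mod 9): write x = 18 + 38·t and require 18 + 38·t ≡ 4 (mod 9), i.e. 38·t ≡ 4 − 18 ≡ 4 (mod 9). Since 38^(−1) ≡ 5 (mod 9) (38 ≡ 2 (mod 9)), t ≡ 5·4 ≡ 2 (mod 9). So x ≡ 18 + 38·2 = 94 (mod 342).
  Combine with x ≡ 26 (mod 37): write x = 94 + 342·t and require 94 + 342·t ≡ 26 (mod 37), i.e. 342·t ≡ 26 − 94 ≡ 6 (mod 37). Since 342^(−1) ≡ 33 (mod 37) (342 ≡ 9 (mod 37)), t ≡ 33·6 ≡ 13 (mod 37). So x ≡ 94 + 342·13 = 4540 (mod 12654).
Unique solution in [0, 12654): x = 4540.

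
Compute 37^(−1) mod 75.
37^(−1) ≡ 73 (mod 75)

Apply the extended Euclidean algorithm to (75, 37), tracking rows (r, s, t) with s·75 + t·37 = r. Each division r_prev = q·r_cur + r_new produces the new row as (previous row) − q·(current row):
  row A: (75, 1, 0)   [1·75 + 0·37 = 75]
  row B: (37, 0, 1)   [0·75 + 1·37 = 37]
  75 = 2·37 + 1   → row C = row A − 2·row B = (1, 1, −2)   [check: 1·75 − 2·37 = 1]
  37 = 37·1 + 0   → remainder 0, stop. gcd = 1 (last nonzero row C).
The gcd is 1, so 37 is invertible mod 75. The last nonzero row gives 1·75 − 2·37 = 1, so t = −2. So 37^(−1) ≡ −2 ≡ 73 (mod 75). Verify: 37 · 73 = 2701 ≡ 1 (mod 75). ✓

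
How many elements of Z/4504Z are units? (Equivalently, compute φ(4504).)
Z/4504Z has φ(4504) = 2248 units

An element a ∈ Z/4504Z is a unit iff gcd(a, 4504) = 1, so the number of units is φ(4504). φ is multiplicative, with φ(p^e) = p^e − p^(e−1). Factorise 4504 = 2^3 · 563. Then
  φ(4504) = (2^3 − 2^2) · (563 − 1) = 4 · 562 = 2248.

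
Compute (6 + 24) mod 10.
0

Reduce the summands first: 24 ≡ 4 (mod 10), so 6 + 24 ≡ 6 + 4 (mod 10). 6 + 4 = 10; 10 = 1·10 + 0, so (6 + 24) mod 10 = 0.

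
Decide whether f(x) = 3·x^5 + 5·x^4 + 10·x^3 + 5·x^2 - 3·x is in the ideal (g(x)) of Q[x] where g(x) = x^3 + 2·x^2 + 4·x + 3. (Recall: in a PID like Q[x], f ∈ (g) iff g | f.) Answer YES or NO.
In Q[x] the ideal (g) consists of all multiples of g, so f ∈ (g) iff g | f, i.e. iff the remainder of f on division by g is 0. Divide f by g (g is monic, so eliminate the leading term of the running remainder at each step):
  leading term 3·x^5: subtract (3·x^2)·g(x) = 3·x^5 + 6·x^4 + 12·x^3 + 9·x^2, leaving -x^4 - 2·x^3 - 4·x^2 - 3·x
  leading term -x^4: subtract (-x)·g(x) = -x^4 - 2·x^3 - 4·x^2 - 3·x, leaving 0
The remainder is 0, so f(x) = g(x) · h(x) with h(x) = 3·x^2 - x. Hence g | f, i.e. f ∈ (g).

Final answer: YES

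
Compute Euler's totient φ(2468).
φ(2468) = 1232

φ is multiplicative, with φ(p^e) = p^e − p^(e−1). Factorise 2468 = 2^2 · 617. Then
  φ(2468) = (2^2 − 2^1) · (617 − 1) = 2 · 616 = 1232.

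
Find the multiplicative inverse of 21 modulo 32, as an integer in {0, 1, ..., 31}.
Apply the extended Euclidean algorithm to (32, 21), tracking rows (r, s, t) with s·32 + t·21 = r. Each division r_prev = q·r_cur + r_new produces the new row as (previous row) − q·(current row):
  row A: (32, 1, 0)   [1·32 + 0·21 = 32]
  row B: (21, 0, 1)   [0·32 + 1·21 = 21]
  32 = 1·21 + 11   → row C = row A − 1·row B = (11, 1, −1)   [check: 1·32 − 1·21 = 11]
  21 = 1·11 + 10   → row D = row B − 1·row C = (10, −1, 2)   [check: −1·32 + 2·21 = 10]
  11 = 1·10 + 1   → row E = row C − 1·row D = (1, 2, −3)   [check: 2·32 − 3·21 = 1]
  10 = 10·1 + 0   → remainder 0, stop. gcd = 1 (last nonzero row E).
The gcd is 1, so 21 is invertible mod 32. The last nonzero row gives 2·32 − 3·21 = 1, so t = −3. So 21^(−1) ≡ −3 ≡ 29 (mod 32). Verify: 21 · 29 = 609 ≡ 1 (mod 32). ✓

Final answer: 21^(−1) ≡ 29 (mod 32)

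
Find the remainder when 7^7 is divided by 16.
7

Use repeated squaring. Binary(7) = 111. Walk through the bits of the exponent 7 left-to-right: at each bit after the leading one, square the running value, then multiply by 7 if the bit is 1 (always reducing mod 16):
  bit 1 = 1 (leading): start with 7.
  bit 2 = 1: square 7^2 = 49 ≡ 1; bit is 1, so multiply 1·7 = 7 (mod 16).
  bit 3 = 1: square 7^2 = 49 ≡ 1; bit is 1, so multiply 1·7 = 7 (mod 16).
Final value: 7^7 ≡ 7 (mod 16).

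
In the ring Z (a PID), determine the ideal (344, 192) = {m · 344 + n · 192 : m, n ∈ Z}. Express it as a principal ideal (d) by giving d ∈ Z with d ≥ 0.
In the PID Z, (a, b) is generated by gcd(a, b). Compute gcd(344, 192) with the extended Euclidean algorithm, tracking rows (r, s, t) with s·344 + t·192 = r:
  row A: (344, 1, 0)   [1·344 + 0·192 = 344]
  row B: (192, 0, 1)   [0·344 + 1·192 = 192]
  344 = 1·192 + 152   → row C = row A − 1·row B = (152, 1, −1)   [check: 1·344 − 1·192 = 152]
  192 = 1·152 + 40   → row D = row B − 1·row C = (40, −1, 2)   [check: −1·344 + 2·192 = 40]
  152 = 3·40 + 32   → row E = row C − 3·row D = (32, 4, −7)   [check: 4·344 − 7·192 = 32]
  40 = 1·32 + 8   → row F = row D − 1·row E = (8, −5, 9)   [check: −5·344 + 9·192 = 8]
  32 = 4·8 + 0   → remainder 0, stop. gcd = 8 (last nonzero row F).
So gcd(344, 192) = 8, with Bézout identity −5·344 + 9·192 = 8. Containment (⊇): the Bézout identity exhibits 8 as an element of (344, 192), giving (8) ⊆ (344, 192). Containment (⊆): since 8 | 344 and 8 | 192 (344 = 8·43, 192 = 8·24), every Z-linear combination of 344 and 192 is divisible by 8, so (344, 192) ⊆ (8). Therefore (344, 192) = (8), d = 8.

Final answer: (344, 192) = (8); d = 8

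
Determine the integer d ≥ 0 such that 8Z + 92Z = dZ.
(8, 92) = (4); d = 4

In the PID Z, (a, b) is generated by gcd(a, b). Compute gcd(92, 8) with the extended Euclidean algorithm, tracking rows (r, s, t) with s·92 + t·8 = r:
  row A: (92, 1, 0)   [1·92 + 0·8 = 92]
  row B: (8, 0, 1)   [0·92 + 1·8 = 8]
  92 = 11·8 + 4   → row C = row A − 11·row B = (4, 1, −11)   [check: 1·92 − 11·8 = 4]
  8 = 2·4 + 0   → remainder 0, stop. gcd = 4 (last nonzero row C).
So gcd(8, 92) = 4, with Bézout identity 1·92 − 11·8 = 4. Containment (⊇): the Bézout identity exhibits 4 as an element of (8, 92), giving (4) ⊆ (8, 92). Containment (⊆): since 4 | 8 and 4 | 92 (8 = 4·2, 92 = 4·23), every Z-linear combination of 8 and 92 is divisible by 4, so (8, 92) ⊆ (4). Therefore (8, 92) = (4), d = 4.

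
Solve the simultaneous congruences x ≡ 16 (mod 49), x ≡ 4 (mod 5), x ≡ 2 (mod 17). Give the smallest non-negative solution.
x ≡ 359 (mod 4165); the representative in [0, 4165) is 359

The moduli 49, 5, 17 are pairwise coprime, so by the CRT there is a unique solution mod 49·5·17 = 4165.
Solve by successive substitution. Start with x ≡ 16 (mod 49).
  Combine with x ≡ 4 (mod 5): write x = 16 + 49·t and require 16 + 49·t ≡ 4 (mod 5), i.e. 49·t ≡ 4 − 16 ≡ 3 (mod 5). Since 49^(−1) ≡ 4 (mod 5) (49 ≡ 4 (mod 5)), t ≡ 4·3 ≡ 2 (mod 5). So x ≡ 16 + 49·2 = 114 (mod 245).
  Combine with x ≡ 2 (mod 17): write x = 114 + 245·t and require 114 + 245·t ≡ 2 (mod 17), i.e. 245·t ≡ 2 − 114 ≡ 7 (mod 17). Since 245^(−1) ≡ 5 (mod 17) (245 ≡ 7 (mod 17)), t ≡ 5·7 ≡ 1 (mod 17). So x ≡ 114 + 245·1 = 359 (mod 4165).
Unique solution in [0, 4165): x = 359.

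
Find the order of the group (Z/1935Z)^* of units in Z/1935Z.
|(Z/1935Z)^*| = 1008

(Z/1935Z)^* consists of the classes a with gcd(a, 1935) = 1, so its order is φ(1935). φ is multiplicative, with φ(p^e) = p^e − p^(e−1). Factorise 1935 = 3^2 · 5 · 43. Then
  φ(1935) = (3^2 − 3^1) · (5 − 1) · (43 − 1) = 6 · 4 · 42 = 1008.
Thus |(Z/1935Z)^*| = 1008.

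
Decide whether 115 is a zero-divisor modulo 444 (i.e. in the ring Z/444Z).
NO

gcd(115, 444) = 1, so 115 is a unit in Z/444Z (it has a multiplicative inverse). A unit cannot be a zero-divisor: if 115·b ≡ 0 then multiplying both sides by 115^(−1) gives b ≡ 0. So 115 is not a zero-divisor.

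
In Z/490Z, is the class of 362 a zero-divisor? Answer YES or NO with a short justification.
YES

gcd(362, 490) = 2 > 1, so 362 is not a unit in Z/490Z. In Z/nZ every nonzero non-unit is a zero-divisor: explicitly, take b = 490/gcd = 245 ≠ 0 (mod 490); then 362·245 = 88690 = 181·490, i.e. 362·245 ≡ 0 (mod 490). So 362 is a zero-divisor.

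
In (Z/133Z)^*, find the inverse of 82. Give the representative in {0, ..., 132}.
Apply the extended Euclidean algorithm to (133, 82), tracking rows (r, s, t) with s·133 + t·82 = r. Each division r_prev = q·r_cur + r_new produces the new row as (previous row) − q·(current row):
  row A: (133, 1, 0)   [1·133 + 0·82 = 133]
  row B: (82, 0, 1)   [0·133 + 1·82 = 82]
  133 = 1·82 + 51   → row C = row A − 1·row B = (51, 1, −1)   [check: 1·133 − 1·82 = 51]
  82 = 1·51 + 31   → row D = row B − 1·row C = (31, −1, 2)   [check: −1·133 + 2·82 = 31]
  51 = 1·31 + 20   → row E = row C − 1·row D = (20, 2, −3)   [check: 2·133 − 3·82 = 20]
  31 = 1·20 + 11   → row F = row D − 1·row E = (11, −3, 5)   [check: −3·133 + 5·82 = 11]
  20 = 1·11 + 9   → row G = row E − 1·row F = (9, 5, −8)   [check: 5·133 − 8·82 = 9]
  11 = 1·9 + 2   → row H = row F − 1·row G = (2, −8, 13)   [check: −8·133 + 13·82 = 2]
  9 = 4·2 + 1   → row I = row G − 4·row H = (1, 37, −60)   [check: 37·133 − 60·82 = 1]
  2 = 2·1 + 0   → remainder 0, stop. gcd = 1 (last nonzero row I).
The gcd is 1, so 82 is invertible mod 133. The last nonzero row gives 37·133 − 60·82 = 1, so t = −60. So 82^(−1) ≡ −60 ≡ 73 (mod 133). Verify: 82 · 73 = 5986 ≡ 1 (mod 133). ✓

Final answer: 82^(−1) ≡ 73 (mod 133)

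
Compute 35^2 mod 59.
Use repeated squaring. Binary(2) = 10. Walk through the bits of the exponent 2 left-to-right: at each bit after the leading one, square the running value, then multiply by 35 if the bit is 1 (always reducing mod 59):
  bit 1 = 1 (leading): start with 35.
  bit 2 = 0: square 35^2 = 1225 ≡ 45 (mod 59).
Final value: 35^2 ≡ 45 (mod 59).

Final answer: 45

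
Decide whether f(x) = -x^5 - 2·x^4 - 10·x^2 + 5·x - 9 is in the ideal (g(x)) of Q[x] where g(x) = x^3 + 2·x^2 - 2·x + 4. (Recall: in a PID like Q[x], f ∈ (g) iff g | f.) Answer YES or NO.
In Q[x] the ideal (g) consists of all multiples of g, so f ∈ (g) iff g | f, i.e. iff the remainder of f on division by g is 0. Divide f by g (g is monic, so eliminate the leading term of the running remainder at each step):
  leading term -x^5: subtract (-x^2)·g(x) = -x^5 - 2·x^4 + 2·x^3 - 4·x^2, leaving -2·x^3 - 6·x^2 + 5·x - 9
  leading term -2·x^3: subtract (-2)·g(x) = -2·x^3 - 4·x^2 + 4·x - 8, leaving -2·x^2 + x - 1
The remainder r(x) = -2·x^2 + x - 1 ≠ 0 (and deg r < deg g), so g ∤ f, i.e. f ∉ (g).

Final answer: NO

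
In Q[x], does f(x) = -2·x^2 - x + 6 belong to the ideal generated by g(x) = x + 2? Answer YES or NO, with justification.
YES

In Q[x] the ideal (g) consists of all multiples of g, so f ∈ (g) iff g | f, i.e. iff the remainder of f on division by g is 0. Divide f by g (g is monic, so eliminate the leading term of the running remainder at each step):
  leading term -2·x^2: subtract (-2·x)·g(x) = -2·x^2 - 4·x, leaving 3·x + 6
  leading term 3·x: subtract (3)·g(x) = 3·x + 6, leaving 0
The remainder is 0, so f(x) = g(x) · h(x) with h(x) = 3 - 2·x. Hence g | f, i.e. f ∈ (g).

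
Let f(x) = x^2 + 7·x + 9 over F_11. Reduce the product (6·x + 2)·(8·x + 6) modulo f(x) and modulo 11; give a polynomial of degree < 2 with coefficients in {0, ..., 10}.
a · b ≡ 2·x + 9 (mod f(x))

Multiply as integer polynomials: a · b = 48·x^2 + 52·x + 12. Reducing coefficients mod 11: a · b ≡ 4·x^2 + 8·x + 1. Now divide by f(x) = x^2 + 7·x + 9 in F_11[x], eliminating the leading term at each step:
  leading term 4·x^2: subtract (4)·f(x) = 4·x^2 + 6·x + 3, leaving 2·x + 9 (coefficients mod 11)
The degree is now < 2, so this is the remainder. Hence a · b ≡ 2·x + 9 in F_11[x]/(f).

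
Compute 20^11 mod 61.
Use repeated squaring. Binary(11) = 1011. Walk through the bits of the exponent 11 left-to-right: at each bit after the leading one, square the running value, then multiply by 20 if the bit is 1 (always reducing mod 61):
  bit 1 = 1 (leading): start with 20.
  bit 2 = 0: square 20^2 = 400 ≡ 34 (mod 61).
  bit 3 = 1: square 34^2 = 1156 ≡ 58; bit is 1, so multiply 58·20 = 1160 ≡ 1 (mod 61).
  bit 4 = 1: square 1^2 = 1; bit is 1, so multiply 1·20 = 20 (mod 61).
Final value: 20^11 ≡ 20 (mod 61).

Final answer: 20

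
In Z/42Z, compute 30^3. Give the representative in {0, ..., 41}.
Use repeated squaring. Binary(3) = 11. Walk through the bits of the exponent 3 left-to-right: at each bit after the leading one, square the running value, then multiply by 30 if the bit is 1 (always reducing mod 42):
  bit 1 = 1 (leading): start with 30.
  bit 2 = 1: square 30^2 = 900 ≡ 18; bit is 1, so multiply 18·30 = 540 ≡ 36 (mod 42).
Final value: 30^3 ≡ 36 (mod 42).

Final answer: 36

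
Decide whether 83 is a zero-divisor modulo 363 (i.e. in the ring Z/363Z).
NO

gcd(83, 363) = 1, so 83 is a unit in Z/363Z (it has a multiplicative inverse). A unit cannot be a zero-divisor: if 83·b ≡ 0 then multiplying both sides by 83^(−1) gives b ≡ 0. So 83 is not a zero-divisor.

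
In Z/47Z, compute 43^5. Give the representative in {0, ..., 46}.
Use repeated squaring. Binary(5) = 101. Walk through the bits of the exponent 5 left-to-right: at each bit after the leading one, square the running value, then multiply by 43 if the bit is 1 (always reducing mod 47):
  bit 1 = 1 (leading): start with 43.
  bit 2 = 0: square 43^2 = 1849 ≡ 16 (mod 47).
  bit 3 = 1: square 16^2 = 256 ≡ 21; bit is 1, so multiply 21·43 = 903 ≡ 10 (mod 47).
Final value: 43^5 ≡ 10 (mod 47).

Final answer: 10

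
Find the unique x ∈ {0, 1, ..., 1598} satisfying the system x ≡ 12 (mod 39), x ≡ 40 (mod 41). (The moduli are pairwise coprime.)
The moduli 39, 41 are pairwise coprime, so by the CRT there is a unique solution mod 39·41 = 1599.
Solve by successive substitution. Start with x ≡ 12 (mod 39).
  Combine with x ≡ 40 (mod 41): write x = 12 + 39·t and require 12 + 39·t ≡ 40 (mod 41), i.e. 39·t ≡ 40 − 12 ≡ 28 (mod 41). Since 39^(−1) ≡ 20 (mod 41), t ≡ 20·28 ≡ 27 (mod 41). So x ≡ 12 + 39·27 = 1065 (mod 1599).
Unique solution in [0, 1599): x = 1065.

Final answer: x ≡ 1065 (mod 1599); the representative in [0, 1599) is 1065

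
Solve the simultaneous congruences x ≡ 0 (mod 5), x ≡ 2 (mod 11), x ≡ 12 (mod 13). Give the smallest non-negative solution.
x ≡ 90 (mod 715); the representative in [0, 715) is 90

The moduli 5, 11, 13 are pairwise coprime, so by the CRT there is a unique solution mod 5·11·13 = 715.
Solve by successive substitution. Start with x ≡ 0 (mod 5).
  Combine with x ≡ 2 (mod 11): write x = 5·t and require 5·t ≡ 2 (mod 11). Since 5^(−1) ≡ 9 (mod 11), t ≡ 9·2 ≡ 7 (mod 11). So x ≡ 5·7 = 35 (mod 55).
  Combine with x ≡ 12 (mod 13): write x = 35 + 55·t and require 35 + 55·t ≡ 12 (mod 13), i.e. 55·t ≡ 12 − 35 ≡ 3 (mod 13). Since 55^(−1) ≡ 9 (mod 13) (55 ≡ 3 (mod 13)), t ≡ 9·3 ≡ 1 (mod 13). So x ≡ 35 + 55·1 = 90 (mod 715).
Unique solution in [0, 715): x = 90.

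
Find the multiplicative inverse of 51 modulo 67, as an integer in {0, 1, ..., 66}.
Apply the extended Euclidean algorithm to (67, 51), tracking rows (r, s, t) with s·67 + t·51 = r. Each division r_prev = q·r_cur + r_new produces the new row as (previous row) − q·(current row):
  row A: (67, 1, 0)   [1·67 + 0·51 = 67]
  row B: (51, 0, 1)   [0·67 + 1·51 = 51]
  67 = 1·51 + 16   → row C = row A − 1·row B = (16, 1, −1)   [check: 1·67 − 1·51 = 16]
  51 = 3·16 + 3   → row D = row B − 3·row C = (3, −3, 4)   [check: −3·67 + 4·51 = 3]
  16 = 5·3 + 1   → row E = row C − 5·row D = (1, 16, −21)   [check: 16·67 − 21·51 = 1]
  3 = 3·1 + 0   → remainder 0, stop. gcd = 1 (last nonzero row E).
The gcd is 1, so 51 is invertible mod 67. The last nonzero row gives 16·67 − 21·51 = 1, so t = −21. So 51^(−1) ≡ −21 ≡ 46 (mod 67). Verify: 51 · 46 = 2346 ≡ 1 (mod 67). ✓

Final answer: 51^(−1) ≡ 46 (mod 67)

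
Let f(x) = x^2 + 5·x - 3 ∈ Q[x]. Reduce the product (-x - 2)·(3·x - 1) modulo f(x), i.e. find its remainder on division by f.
First multiply in Q[x] without reducing: a · b = -3·x^2 - 5·x + 2. Now divide by f(x) = x^2 + 5·x - 3, eliminating the leading term at each step:
  leading term -3·x^2: subtract (-3)·f(x) = -3·x^2 - 15·x + 9, leaving 10·x - 7
The degree is now < 2, so this is the remainder. Hence a · b ≡ 10·x - 7 in Q[x]/(f).

Final answer: a · b ≡ 10·x - 7 (mod f(x))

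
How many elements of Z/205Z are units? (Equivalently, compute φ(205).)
An element a ∈ Z/205Z is a unit iff gcd(a, 205) = 1, so the number of units is φ(205). φ is multiplicative, with φ(p^e) = p^e − p^(e−1). Factorise 205 = 5 · 41. Then
  φ(205) = (5 − 1) · (41 − 1) = 4 · 40 = 160.

Final answer: Z/205Z has φ(205) = 160 units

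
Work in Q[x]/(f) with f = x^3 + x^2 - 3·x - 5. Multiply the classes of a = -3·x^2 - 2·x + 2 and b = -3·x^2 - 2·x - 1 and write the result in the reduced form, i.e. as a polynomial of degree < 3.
First multiply in Q[x] without reducing: a · b = 9·x^4 + 12·x^3 + x^2 - 2·x - 2. Now divide by f(x) = x^3 + x^2 - 3·x - 5, eliminating the leading term at each step:
  leading term 9·x^4: subtract (9·x)·f(x) = 9·x^4 + 9·x^3 - 27·x^2 - 45·x, leaving 3·x^3 + 28·x^2 + 43·x - 2
  leading term 3·x^3: subtract (3)·f(x) = 3·x^3 + 3·x^2 - 9·x - 15, leaving 25·x^2 + 52·x + 13
The degree is now < 3, so this is the remainder. Hence a · b ≡ 25·x^2 + 52·x + 13 in Q[x]/(f).

Final answer: a · b ≡ 25·x^2 + 52·x + 13 (mod f(x))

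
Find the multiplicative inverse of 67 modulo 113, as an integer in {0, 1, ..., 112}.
67^(−1) ≡ 27 (mod 113)

Apply the extended Euclidean algorithm to (113, 67), tracking rows (r, s, t) with s·113 + t·67 = r. Each division r_prev = q·r_cur + r_new produces the new row as (previous row) − q·(current row):
  row A: (113, 1, 0)   [1·113 + 0·67 = 113]
  row B: (67, 0, 1)   [0·113 + 1·67 = 67]
  113 = 1·67 + 46   → row C = row A − 1·row B = (46, 1, −1)   [check: 1·113 − 1·67 = 46]
  67 = 1·46 + 21   → row D = row B − 1·row C = (21, −1, 2)   [check: −1·113 + 2·67 = 21]
  46 = 2·21 + 4   → row E = row C − 2·row D = (4, 3, −5)   [check: 3·113 − 5·67 = 4]
  21 = 5·4 + 1   → row F = row D − 5·row E = (1, −16, 27)   [check: −16·113 + 27·67 = 1]
  4 = 4·1 + 0   → remainder 0, stop. gcd = 1 (last nonzero row F).
The gcd is 1, so 67 is invertible mod 113. The last nonzero row gives −16·113 + 27·67 = 1, so t = 27. So 67^(−1) ≡ 27 (mod 113). Verify: 67 · 27 = 1809 ≡ 1 (mod 113). ✓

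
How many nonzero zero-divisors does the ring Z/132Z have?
In Z/132Z each nonzero element is either a unit (gcd with 132 is 1) or a zero-divisor (gcd > 1). The number of units is φ(132): factorise 132 = 2^2 · 3 · 11, so φ(132) = (2^2 − 2^1) · (3 − 1) · (11 − 1) = 2 · 2 · 10 = 40. The nonzero elements number 132 − 1 = 131. Hence the nonzero zero-divisors number 131 − 40 = 91.

Final answer: Z/132Z has 91 nonzero zero-divisors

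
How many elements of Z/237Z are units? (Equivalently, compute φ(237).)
Z/237Z has φ(237) = 156 units

An element a ∈ Z/237Z is a unit iff gcd(a, 237) = 1, so the number of units is φ(237). φ is multiplicative, with φ(p^e) = p^e − p^(e−1). Factorise 237 = 3 · 79. Then
  φ(237) = (3 − 1) · (79 − 1) = 2 · 78 = 156.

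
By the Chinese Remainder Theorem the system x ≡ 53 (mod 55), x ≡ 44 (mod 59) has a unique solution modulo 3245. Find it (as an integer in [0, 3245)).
The moduli 55, 59 are pairwise coprime, so by the CRT there is a unique solution mod 55·59 = 3245.
Solve by successive substitution. Start with x ≡ 53 (mod 55).
  Combine with x ≡ 44 (mod 59): write x = 53 + 55·t and require 53 + 55·t ≡ 44 (mod 59), i.e. 55·t ≡ 44 − 53 ≡ 50 (mod 59). Since 55^(−1) ≡ 44 (mod 59), t ≡ 44·50 ≡ 17 (mod 59). So x ≡ 53 + 55·17 = 988 (mod 3245).
Unique solution in [0, 3245): x = 988.

Final answer: x ≡ 988 (mod 3245); the representative in [0, 3245) is 988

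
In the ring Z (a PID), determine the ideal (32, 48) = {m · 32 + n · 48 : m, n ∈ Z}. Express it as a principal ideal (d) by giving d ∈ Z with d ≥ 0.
In the PID Z, (a, b) is generated by gcd(a, b). Compute gcd(48, 32) with the extended Euclidean algorithm, tracking rows (r, s, t) with s·48 + t·32 = r:
  row A: (48, 1, 0)   [1·48 + 0·32 = 48]
  row B: (32, 0, 1)   [0·48 + 1·32 = 32]
  48 = 1·32 + 16   → row C = row A − 1·row B = (16, 1, −1)   [check: 1·48 − 1·32 = 16]
  32 = 2·16 + 0   → remainder 0, stop. gcd = 16 (last nonzero row C).
So gcd(32, 48) = 16, with Bézout identity 1·48 − 1·32 = 16. Containment (⊇): the Bézout identity exhibits 16 as an element of (32, 48), giving (16) ⊆ (32, 48). Containment (⊆): since 16 | 32 and 16 | 48 (32 = 16·2, 48 = 16·3), every Z-linear combination of 32 and 48 is divisible by 16, so (32, 48) ⊆ (16). Therefore (32, 48) = (16), d = 16.

Final answer: (32, 48) = (16); d = 16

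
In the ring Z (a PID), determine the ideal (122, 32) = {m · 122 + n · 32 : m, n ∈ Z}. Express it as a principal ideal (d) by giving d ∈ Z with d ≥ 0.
In the PID Z, (a, b) is generated by gcd(a, b). Compute gcd(122, 32) with the extended Euclidean algorithm, tracking rows (r, s, t) with s·122 + t·32 = r:
  row A: (122, 1, 0)   [1·122 + 0·32 = 122]
  row B: (32, 0, 1)   [0·122 + 1·32 = 32]
  122 = 3·32 + 26   → row C = row A − 3·row B = (26, 1, −3)   [check: 1·122 − 3·32 = 26]
  32 = 1·26 + 6   → row D = row B − 1·row C = (6, −1, 4)   [check: −1·122 + 4·32 = 6]
  26 = 4·6 + 2   → row E = row C − 4·row D = (2, 5, −19)   [check: 5·122 − 19·32 = 2]
  6 = 3·2 + 0   → remainder 0, stop. gcd = 2 (last nonzero row E).
So gcd(122, 32) = 2, with Bézout identity 5·122 − 19·32 = 2. Containment (⊇): the Bézout identity exhibits 2 as an element of (122, 32), giving (2) ⊆ (122, 32). Containment (⊆): since 2 | 122 and 2 | 32 (122 = 2·61, 32 = 2·16), every Z-linear combination of 122 and 32 is divisible by 2, so (122, 32) ⊆ (2). Therefore (122, 32) = (2), d = 2.

Final answer: (122, 32) = (2); d = 2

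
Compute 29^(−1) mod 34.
Apply the extended Euclidean algorithm to (34, 29), tracking rows (r, s, t) with s·34 + t·29 = r. Each division r_prev = q·r_cur + r_new produces the new row as (previous row) − q·(current row):
  row A: (34, 1, 0)   [1·34 + 0·29 = 34]
  row B: (29, 0, 1)   [0·34 + 1·29 = 29]
  34 = 1·29 + 5   → row C = row A − 1·row B = (5, 1, −1)   [check: 1·34 − 1·29 = 5]
  29 = 5·5 + 4   → row D = row B − 5·row C = (4, −5, 6)   [check: −5·34 + 6·29 = 4]
  5 = 1·4 + 1   → row E = row C − 1·row D = (1, 6, −7)   [check: 6·34 − 7·29 = 1]
  4 = 4·1 + 0   → remainder 0, stop. gcd = 1 (last nonzero row E).
The gcd is 1, so 29 is invertible mod 34. The last nonzero row gives 6·34 − 7·29 = 1, so t = −7. So 29^(−1) ≡ −7 ≡ 27 (mod 34). Verify: 29 · 27 = 783 ≡ 1 (mod 34). ✓

Final answer: 29^(−1) ≡ 27 (mod 34)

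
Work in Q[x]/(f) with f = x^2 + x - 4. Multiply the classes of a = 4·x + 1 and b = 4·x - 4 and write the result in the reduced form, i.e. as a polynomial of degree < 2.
First multiply in Q[x] without reducing: a · b = 16·x^2 - 12·x - 4. Now divide by f(x) = x^2 + x - 4, eliminating the leading term at each step:
  leading term 16·x^2: subtract (16)·f(x) = 16·x^2 + 16·x - 64, leaving 60 - 28·x
The degree is now < 2, so this is the remainder. Hence a · b ≡ 60 - 28·x in Q[x]/(f).

Final answer: a · b ≡ 60 - 28·x (mod f(x))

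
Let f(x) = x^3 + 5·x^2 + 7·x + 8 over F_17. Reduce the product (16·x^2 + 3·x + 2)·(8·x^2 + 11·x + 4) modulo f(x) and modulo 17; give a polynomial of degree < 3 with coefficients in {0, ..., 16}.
a · b ≡ 6·x^2 + 16·x + 9 (mod f(x))

Multiply as integer polynomials: a · b = 128·x^4 + 200·x^3 + 113·x^2 + 34·x + 8. Reducing coefficients mod 17: a · b ≡ 9·x^4 + 13·x^3 + 11·x^2 + 8. Now divide by f(x) = x^3 + 5·x^2 + 7·x + 8 in F_17[x], eliminating the leading term at each step:
  leading term 9·x^4: subtract (9·x)·f(x) = 9·x^4 + 11·x^3 + 12·x^2 + 4·x, leaving 2·x^3 + 16·x^2 + 13·x + 8 (coefficients mod 17)
  leading term 2·x^3: subtract (2)·f(x) = 2·x^3 + 10·x^2 + 14·x + 16, leaving 6·x^2 + 16·x + 9 (coefficients mod 17)
The degree is now < 3, so this is the remainder. Hence a · b ≡ 6·x^2 + 16·x + 9 in F_17[x]/(f).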